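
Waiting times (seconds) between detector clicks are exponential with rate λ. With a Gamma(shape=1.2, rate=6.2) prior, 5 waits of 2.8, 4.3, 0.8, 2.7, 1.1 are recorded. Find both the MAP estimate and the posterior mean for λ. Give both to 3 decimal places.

Σ times = 11.7. Posterior: Gamma(shape = 1.2+5 = 6.2, rate = 6.2+11.7 = 17.9).
Mode = (α−1)/β = 5.2/17.9 = 0.291.
Mean = α/β = 6.2/17.9 = 0.346.
The mean is pulled above the mode by the posterior's right skew.

MAP: 0.291. Posterior mean: 0.346.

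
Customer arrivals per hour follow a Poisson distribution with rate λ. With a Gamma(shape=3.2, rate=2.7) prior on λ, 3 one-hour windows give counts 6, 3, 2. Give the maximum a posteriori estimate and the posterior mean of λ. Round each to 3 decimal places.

λ_MAP = 2.316, E[λ|data] = 2.491

Σ counts = 11. Posterior: Gamma(shape = 3.2+11 = 14.2, rate = 2.7+3 = 5.7).
Mode = (α−1)/β = 13.2/5.7 = 2.316.
Mean = α/β = 14.2/5.7 = 2.491.
Mean > mode: the posterior has a right tail.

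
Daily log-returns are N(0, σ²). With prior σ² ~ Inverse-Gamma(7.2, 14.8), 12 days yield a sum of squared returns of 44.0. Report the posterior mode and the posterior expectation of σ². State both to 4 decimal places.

Posterior: Inverse-Gamma(shape = 7.2+12/2 = 13.2, scale = 14.8+44.0/2 = 36.8).
Mode = β/(α+1) = 36.8/14.2 = 2.5915.
Mean = β/(α−1) = 36.8/12.2 = 3.0164.
Mean > mode: the posterior has a right tail.

posterior mode = 2.5915, posterior expectation = 3.0164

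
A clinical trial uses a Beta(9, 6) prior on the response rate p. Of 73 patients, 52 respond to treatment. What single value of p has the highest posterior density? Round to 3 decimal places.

0.698

Posterior: Beta(9+52, 6+21) = Beta(61, 27).
Mode = (61−1)/(61+27−2) = 60/86 = 0.698.
Mean = 61/(61+27) = 61/88 = 0.693.
This is the posterior mode — the MAP estimate.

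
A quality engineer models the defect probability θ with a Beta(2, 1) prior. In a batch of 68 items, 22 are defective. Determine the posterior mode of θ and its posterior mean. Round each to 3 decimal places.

Posterior: Beta(2+22, 1+46) = Beta(24, 47).
Mode = (24−1)/(24+47−2) = 23/69 = 0.333.
Mean = 24/(24+47) = 24/71 = 0.338.
Right-skewed posterior ⇒ mode < mean.

MAP = 0.333; posterior mean = 0.338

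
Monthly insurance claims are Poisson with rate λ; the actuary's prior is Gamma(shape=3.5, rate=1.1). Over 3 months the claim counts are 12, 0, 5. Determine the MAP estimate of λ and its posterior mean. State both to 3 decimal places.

Σ counts = 17. Posterior: Gamma(shape = 3.5+17 = 20.5, rate = 1.1+3 = 4.1).
Mode = (α−1)/β = 19.5/4.1 = 4.756.
Mean = α/β = 20.5/4.1 = 5.000.

MAP estimate = 4.756, posterior mean = 5.000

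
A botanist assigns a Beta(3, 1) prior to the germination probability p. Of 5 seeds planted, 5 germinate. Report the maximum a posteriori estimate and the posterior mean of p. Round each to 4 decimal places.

Posterior: Beta(3+5, 1+0) = Beta(8, 1).
Since β = 1 ≤ 1 and α > 1, the Beta density is monotone increasing on [0,1]; the mode is at 1.
Mean = 8/(8+1) = 0.8889.

MAP: 1.0000. Posterior mean: 0.8889.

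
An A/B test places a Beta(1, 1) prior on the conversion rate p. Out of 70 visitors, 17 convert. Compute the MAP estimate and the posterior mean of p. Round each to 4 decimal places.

Posterior: Beta(1+17, 1+53) = Beta(18, 54).
Mode = (18−1)/(18+54−2) = 17/70 = 0.2429.
Mean = 18/(18+54) = 18/72 = 0.2500.

MAP = 0.2429; posterior mean = 0.2500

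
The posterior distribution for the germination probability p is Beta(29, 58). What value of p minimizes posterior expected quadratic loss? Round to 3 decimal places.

0.333

Mode = (29−1)/(29+58−2) = 28/85 = 0.329.
Mean = 29/(29+58) = 29/87 = 0.333.
Quadratic loss ⇒ the optimal estimator is the posterior mean.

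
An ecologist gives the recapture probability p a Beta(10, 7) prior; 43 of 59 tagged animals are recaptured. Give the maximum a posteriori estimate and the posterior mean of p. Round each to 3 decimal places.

Posterior: Beta(10+43, 7+16) = Beta(53, 23).
Mode = (53−1)/(53+23−2) = 52/74 = 0.703.
Mean = 53/(53+23) = 53/76 = 0.697.

maximum a posteriori estimate = 0.703, posterior mean = 0.697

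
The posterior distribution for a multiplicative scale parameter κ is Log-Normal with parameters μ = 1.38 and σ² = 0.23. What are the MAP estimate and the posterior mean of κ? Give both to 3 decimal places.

Mode = exp(μ − σ²) = exp(1.15) = 3.158.
Mean = exp(μ + σ²/2) = exp(1.495) = 4.459.

MAP estimate = 3.158, posterior mean = 4.459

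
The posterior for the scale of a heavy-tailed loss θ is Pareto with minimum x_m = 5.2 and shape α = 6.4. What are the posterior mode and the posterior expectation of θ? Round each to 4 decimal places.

MAP: 5.2000. Posterior mean: 6.1630.

The Pareto density is strictly decreasing on [x_m, ∞), so the mode is x_m = 5.2000.
Mean = α·x_m/(α−1) = 6.4·5.2/5.4 = 6.1630.
Mean > mode: the posterior has a right tail.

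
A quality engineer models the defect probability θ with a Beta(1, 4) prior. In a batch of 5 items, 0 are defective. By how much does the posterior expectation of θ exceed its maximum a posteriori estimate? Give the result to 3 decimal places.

0.100

Posterior: Beta(1+0, 4+5) = Beta(1, 9).
Since α = 1 ≤ 1 and β > 1, the Beta density is monotone decreasing on [0,1]; the mode is at 0.
Mean = 1/(1+9) = 0.100.
Difference = 0.100 − 0.000 = 0.100.
Mean > mode: the posterior has a right tail.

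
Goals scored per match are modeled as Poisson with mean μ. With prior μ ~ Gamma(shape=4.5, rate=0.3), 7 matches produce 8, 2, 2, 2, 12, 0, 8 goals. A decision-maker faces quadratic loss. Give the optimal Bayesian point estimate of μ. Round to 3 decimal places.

5.274

Σ counts = 34. Posterior: Gamma(shape = 4.5+34 = 38.5, rate = 0.3+7 = 7.3).
Mode = (α−1)/β = 37.5/7.3 = 5.137.
Mean = α/β = 38.5/7.3 = 5.274.
Quadratic loss ⇒ the optimal estimator is the posterior mean.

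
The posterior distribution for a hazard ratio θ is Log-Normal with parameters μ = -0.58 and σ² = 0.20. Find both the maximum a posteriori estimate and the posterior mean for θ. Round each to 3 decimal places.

Mode = exp(μ − σ²) = exp(-0.78) = 0.458.
Mean = exp(μ + σ²/2) = exp(-0.480) = 0.619.
Mean > mode: the posterior has a right tail.

maximum a posteriori estimate = 0.458, posterior mean = 0.619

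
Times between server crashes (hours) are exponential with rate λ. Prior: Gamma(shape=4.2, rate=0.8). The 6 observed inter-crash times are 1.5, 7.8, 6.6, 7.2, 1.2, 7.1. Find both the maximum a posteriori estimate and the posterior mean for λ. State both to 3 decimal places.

Σ times = 31.4. Posterior: Gamma(shape = 4.2+6 = 10.2, rate = 0.8+31.4 = 32.2).
Mode = (α−1)/β = 9.2/32.2 = 0.286.
Mean = α/β = 10.2/32.2 = 0.317.
Mean > mode: the posterior has a right tail.

MAP: 0.286. Posterior mean: 0.317.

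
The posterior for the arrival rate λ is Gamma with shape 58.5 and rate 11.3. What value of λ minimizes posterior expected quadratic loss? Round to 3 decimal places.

5.177

Mode = (α−1)/β = 57.5/11.3 = 5.088.
Mean = α/β = 58.5/11.3 = 5.177.
Quadratic loss ⇒ the optimal estimator is the posterior mean.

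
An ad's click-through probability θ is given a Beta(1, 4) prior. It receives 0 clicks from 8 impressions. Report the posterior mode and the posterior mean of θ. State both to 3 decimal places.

MAP: 0.000. Posterior mean: 0.077.

Posterior: Beta(1+0, 4+8) = Beta(1, 12).
Since α = 1 ≤ 1 and β > 1, the Beta density is monotone decreasing on [0,1]; the mode is at 0.
Mean = 1/(1+12) = 0.077.
The posterior is right-skewed, so the mean exceeds the mode.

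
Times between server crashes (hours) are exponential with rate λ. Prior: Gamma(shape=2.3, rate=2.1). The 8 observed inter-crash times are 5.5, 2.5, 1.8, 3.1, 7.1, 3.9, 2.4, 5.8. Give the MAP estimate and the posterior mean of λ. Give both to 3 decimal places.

Σ times = 32.1. Posterior: Gamma(shape = 2.3+8 = 10.3, rate = 2.1+32.1 = 34.2).
Mode = (α−1)/β = 9.3/34.2 = 0.272.
Mean = α/β = 10.3/34.2 = 0.301.

MAP estimate = 0.272, posterior mean = 0.301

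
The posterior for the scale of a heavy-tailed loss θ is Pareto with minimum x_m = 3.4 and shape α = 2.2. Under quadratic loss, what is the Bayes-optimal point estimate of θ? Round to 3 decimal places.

The Pareto density is strictly decreasing on [x_m, ∞), so the mode is x_m = 3.400.
Mean = α·x_m/(α−1) = 2.2·3.4/1.2 = 6.233.
Quadratic loss ⇒ the optimal estimator is the posterior mean.

6.233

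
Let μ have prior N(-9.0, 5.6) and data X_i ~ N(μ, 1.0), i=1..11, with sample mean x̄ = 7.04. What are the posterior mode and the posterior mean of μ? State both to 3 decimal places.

Posterior for μ is Normal. Precision-weighted mean: (1/5.6·-9.0 + 11/1.0·7.04) / (1/5.6 + 11/1.0) = 6.784.
A Normal posterior is symmetric, so mode = mean.

posterior mode = 6.784, posterior mean = 6.784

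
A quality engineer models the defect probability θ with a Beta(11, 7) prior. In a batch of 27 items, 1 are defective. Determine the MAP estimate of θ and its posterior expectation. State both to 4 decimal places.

Posterior: Beta(11+1, 7+26) = Beta(12, 33).
Mode = (12−1)/(12+33−2) = 11/43 = 0.2558.
Mean = 12/(12+33) = 12/45 = 0.2667.

θ_MAP = 0.2558, E[θ|data] = 0.2667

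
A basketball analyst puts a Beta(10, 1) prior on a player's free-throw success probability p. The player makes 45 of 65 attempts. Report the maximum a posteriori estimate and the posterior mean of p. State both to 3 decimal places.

Posterior: Beta(10+45, 1+20) = Beta(55, 21).
Mode = (55−1)/(55+21−2) = 54/74 = 0.730.
Mean = 55/(55+21) = 55/76 = 0.724.

p_MAP = 0.730, E[p|data] = 0.724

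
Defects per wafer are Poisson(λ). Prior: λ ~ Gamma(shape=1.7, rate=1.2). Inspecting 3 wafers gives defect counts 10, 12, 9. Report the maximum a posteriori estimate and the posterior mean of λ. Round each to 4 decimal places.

MAP = 7.5476; posterior mean = 7.7857

Σ counts = 31. Posterior: Gamma(shape = 1.7+31 = 32.7, rate = 1.2+3 = 4.2).
Mode = (α−1)/β = 31.7/4.2 = 7.5476.
Mean = α/β = 32.7/4.2 = 7.7857.
Mean > mode: the posterior has a right tail.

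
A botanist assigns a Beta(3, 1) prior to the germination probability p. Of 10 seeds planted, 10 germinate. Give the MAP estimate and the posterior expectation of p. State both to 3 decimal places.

Posterior: Beta(3+10, 1+0) = Beta(13, 1).
Since β = 1 ≤ 1 and α > 1, the Beta density is monotone increasing on [0,1]; the mode is at 1.
Mean = 13/(13+1) = 0.929.
The mean is pulled below the mode by the posterior's left skew.

MAP estimate = 1.000, posterior expectation = 0.929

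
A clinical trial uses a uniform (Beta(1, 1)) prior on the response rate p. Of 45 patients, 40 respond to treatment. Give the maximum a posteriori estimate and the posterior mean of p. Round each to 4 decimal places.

MAP = 0.8889, posterior mean = 0.8723

Posterior: Beta(1+40, 1+5) = Beta(41, 6).
Mode = (41−1)/(41+6−2) = 40/45 = 0.8889.
With a flat prior the MAP equals the MLE, 40/45.
Mean = 41/(41+6) = 41/47 = 0.8723.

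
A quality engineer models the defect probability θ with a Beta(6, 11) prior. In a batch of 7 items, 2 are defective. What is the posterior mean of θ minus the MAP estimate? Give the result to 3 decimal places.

0.015

Posterior: Beta(6+2, 11+5) = Beta(8, 16).
Mode = (8−1)/(8+16−2) = 7/22 = 0.318.
Mean = 8/(8+16) = 8/24 = 0.333.
Difference = 0.333 − 0.318 = 0.015.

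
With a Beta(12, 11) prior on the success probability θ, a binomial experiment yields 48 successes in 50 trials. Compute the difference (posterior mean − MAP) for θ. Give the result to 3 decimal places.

Posterior: Beta(12+48, 11+2) = Beta(60, 13).
Mode = (60−1)/(60+13−2) = 59/71 = 0.831.
Mean = 60/(60+13) = 60/73 = 0.822.
Difference = 0.822 − 0.831 = -0.009.

-0.009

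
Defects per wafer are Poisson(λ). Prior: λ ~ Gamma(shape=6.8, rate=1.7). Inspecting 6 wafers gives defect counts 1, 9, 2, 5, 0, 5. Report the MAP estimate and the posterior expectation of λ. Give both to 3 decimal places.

Σ counts = 22. Posterior: Gamma(shape = 6.8+22 = 28.8, rate = 1.7+6 = 7.7).
Mode = (α−1)/β = 27.8/7.7 = 3.610.
Mean = α/β = 28.8/7.7 = 3.740.
The mean is pulled above the mode by the posterior's right skew.

MAP = 3.610; posterior mean = 3.740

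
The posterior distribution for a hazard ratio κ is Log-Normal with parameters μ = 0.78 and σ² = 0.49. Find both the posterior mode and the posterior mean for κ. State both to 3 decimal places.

κ_MAP = 1.336, E[κ|data] = 2.787

Mode = exp(μ − σ²) = exp(0.29) = 1.336.
Mean = exp(μ + σ²/2) = exp(1.025) = 2.787.
The posterior is right-skewed, so the mean exceeds the mode.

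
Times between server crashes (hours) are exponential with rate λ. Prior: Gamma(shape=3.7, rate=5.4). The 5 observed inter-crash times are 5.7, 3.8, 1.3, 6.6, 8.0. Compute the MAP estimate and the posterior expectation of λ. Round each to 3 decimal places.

MAP: 0.250. Posterior mean: 0.282.

Σ times = 25.4. Posterior: Gamma(shape = 3.7+5 = 8.7, rate = 5.4+25.4 = 30.8).
Mode = (α−1)/β = 7.7/30.8 = 0.250.
Mean = α/β = 8.7/30.8 = 0.282.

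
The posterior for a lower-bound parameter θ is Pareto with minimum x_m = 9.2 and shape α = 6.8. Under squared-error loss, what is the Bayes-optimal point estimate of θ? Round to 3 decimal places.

The Pareto density is strictly decreasing on [x_m, ∞), so the mode is x_m = 9.200.
Mean = α·x_m/(α−1) = 6.8·9.2/5.8 = 10.786.
Squared-error loss ⇒ the optimal estimator is the posterior mean.

10.786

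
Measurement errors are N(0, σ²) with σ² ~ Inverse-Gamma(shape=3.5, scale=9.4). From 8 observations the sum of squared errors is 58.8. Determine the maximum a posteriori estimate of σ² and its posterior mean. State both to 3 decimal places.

MAP = 4.565; posterior mean = 5.969

Posterior: Inverse-Gamma(shape = 3.5+8/2 = 7.5, scale = 9.4+58.8/2 = 38.8).
Mode = β/(α+1) = 38.8/8.5 = 4.565.
Mean = β/(α−1) = 38.8/6.5 = 5.969.
Right-skewed posterior ⇒ mode < mean.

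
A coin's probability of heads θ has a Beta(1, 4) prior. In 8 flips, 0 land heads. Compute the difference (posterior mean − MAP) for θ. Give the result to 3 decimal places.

0.077

Posterior: Beta(1+0, 4+8) = Beta(1, 12).
Since α = 1 ≤ 1 and β > 1, the Beta density is monotone decreasing on [0,1]; the mode is at 0.
Mean = 1/(1+12) = 0.077.
Difference = 0.077 − 0.000 = 0.077.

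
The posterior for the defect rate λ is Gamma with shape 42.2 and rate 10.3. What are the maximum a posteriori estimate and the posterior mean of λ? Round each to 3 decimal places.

MAP = 4.000, posterior mean = 4.097

Mode = (α−1)/β = 41.2/10.3 = 4.000.
Mean = α/β = 42.2/10.3 = 4.097.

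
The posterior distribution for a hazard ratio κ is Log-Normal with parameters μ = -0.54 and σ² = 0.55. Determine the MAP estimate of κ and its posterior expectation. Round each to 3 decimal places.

Mode = exp(μ − σ²) = exp(-1.09) = 0.336.
Mean = exp(μ + σ²/2) = exp(-0.265) = 0.767.
The posterior is right-skewed, so the mean exceeds the mode.

MAP estimate = 0.336, posterior expectation = 0.767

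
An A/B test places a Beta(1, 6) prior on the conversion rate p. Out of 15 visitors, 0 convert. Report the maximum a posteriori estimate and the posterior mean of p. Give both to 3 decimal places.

Posterior: Beta(1+0, 6+15) = Beta(1, 21).
Since α = 1 ≤ 1 and β > 1, the Beta density is monotone decreasing on [0,1]; the mode is at 0.
Mean = 1/(1+21) = 0.045.
Mean > mode: the posterior has a right tail.

MAP = 0.000; posterior mean = 0.045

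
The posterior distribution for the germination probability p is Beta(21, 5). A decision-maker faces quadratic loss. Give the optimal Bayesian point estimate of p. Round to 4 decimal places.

0.8077

Mode = (21−1)/(21+5−2) = 20/24 = 0.8333.
Mean = 21/(21+5) = 21/26 = 0.8077.
Quadratic loss ⇒ the optimal estimator is the posterior mean.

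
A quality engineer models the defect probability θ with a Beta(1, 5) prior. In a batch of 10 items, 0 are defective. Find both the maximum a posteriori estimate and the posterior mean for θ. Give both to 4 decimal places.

MAP = 0.0000, posterior mean = 0.0625

Posterior: Beta(1+0, 5+10) = Beta(1, 15).
Since α = 1 ≤ 1 and β > 1, the Beta density is monotone decreasing on [0,1]; the mode is at 0.
Mean = 1/(1+15) = 0.0625.
Right-skewed posterior ⇒ mode < mean.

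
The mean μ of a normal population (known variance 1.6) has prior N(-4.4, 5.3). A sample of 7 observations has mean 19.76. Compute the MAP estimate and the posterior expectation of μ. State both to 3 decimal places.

MAP = 18.761, posterior mean = 18.761

Posterior for μ is Normal. Precision-weighted mean: (1/5.3·-4.4 + 7/1.6·19.76) / (1/5.3 + 7/1.6) = 18.761.
A Normal posterior is symmetric, so mode = mean.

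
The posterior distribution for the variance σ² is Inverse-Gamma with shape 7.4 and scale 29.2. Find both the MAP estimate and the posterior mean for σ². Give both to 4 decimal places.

Mode = β/(α+1) = 29.2/8.4 = 3.4762.
Mean = β/(α−1) = 29.2/6.4 = 4.5625.
The mean is pulled above the mode by the posterior's right skew.

MAP = 3.4762; posterior mean = 4.5625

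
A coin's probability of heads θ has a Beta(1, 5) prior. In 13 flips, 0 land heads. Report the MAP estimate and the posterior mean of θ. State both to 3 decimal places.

Posterior: Beta(1+0, 5+13) = Beta(1, 18).
Since α = 1 ≤ 1 and β > 1, the Beta density is monotone decreasing on [0,1]; the mode is at 0.
Mean = 1/(1+18) = 0.053.

MAP: 0.000. Posterior mean: 0.053.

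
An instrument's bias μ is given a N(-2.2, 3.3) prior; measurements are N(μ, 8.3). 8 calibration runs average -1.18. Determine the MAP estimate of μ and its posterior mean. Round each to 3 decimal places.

Posterior for μ is Normal. Precision-weighted mean: (1/3.3·-2.2 + 8/8.3·-1.18) / (1/3.3 + 8/8.3) = -1.424.
A Normal posterior is symmetric, so mode = mean.

MAP estimate = -1.424, posterior mean = -1.424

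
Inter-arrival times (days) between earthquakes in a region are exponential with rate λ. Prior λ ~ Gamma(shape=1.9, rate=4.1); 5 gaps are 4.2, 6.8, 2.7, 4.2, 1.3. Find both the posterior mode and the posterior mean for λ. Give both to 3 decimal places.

MAP = 0.253; posterior mean = 0.296

Σ times = 19.2. Posterior: Gamma(shape = 1.9+5 = 6.9, rate = 4.1+19.2 = 23.3).
Mode = (α−1)/β = 5.9/23.3 = 0.253.
Mean = α/β = 6.9/23.3 = 0.296.
Right-skewed posterior ⇒ mode < mean.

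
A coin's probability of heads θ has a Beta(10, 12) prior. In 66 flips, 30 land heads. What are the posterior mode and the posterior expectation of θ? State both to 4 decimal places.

Posterior: Beta(10+30, 12+36) = Beta(40, 48).
Mode = (40−1)/(40+48−2) = 39/86 = 0.4535.
Mean = 40/(40+48) = 40/88 = 0.4545.

θ_MAP = 0.4535, E[θ|data] = 0.4545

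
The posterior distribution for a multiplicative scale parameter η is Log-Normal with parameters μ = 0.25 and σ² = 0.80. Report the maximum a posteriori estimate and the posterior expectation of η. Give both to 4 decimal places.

Mode = exp(μ − σ²) = exp(-0.55) = 0.5769.
Mean = exp(μ + σ²/2) = exp(0.650) = 1.9155.

MAP = 0.5769, posterior mean = 1.9155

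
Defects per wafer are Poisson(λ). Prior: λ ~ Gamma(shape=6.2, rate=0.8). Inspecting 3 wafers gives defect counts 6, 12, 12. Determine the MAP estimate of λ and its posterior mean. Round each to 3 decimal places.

Σ counts = 30. Posterior: Gamma(shape = 6.2+30 = 36.2, rate = 0.8+3 = 3.8).
Mode = (α−1)/β = 35.2/3.8 = 9.263.
Mean = α/β = 36.2/3.8 = 9.526.
Mean > mode: the posterior has a right tail.

MAP: 9.263. Posterior mean: 9.526.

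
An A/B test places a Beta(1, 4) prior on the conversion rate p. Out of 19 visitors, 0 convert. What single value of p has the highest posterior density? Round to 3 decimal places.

0.000

Posterior: Beta(1+0, 4+19) = Beta(1, 23).
Since α = 1 ≤ 1 and β > 1, the Beta density is monotone decreasing on [0,1]; the mode is at 0.
Mean = 1/(1+23) = 0.042.
This is the posterior mode — the MAP estimate.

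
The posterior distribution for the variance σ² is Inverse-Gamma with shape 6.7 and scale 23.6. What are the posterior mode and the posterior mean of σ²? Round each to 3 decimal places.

Mode = β/(α+1) = 23.6/7.7 = 3.065.
Mean = β/(α−1) = 23.6/5.7 = 4.140.

MAP = 3.065, posterior mean = 4.140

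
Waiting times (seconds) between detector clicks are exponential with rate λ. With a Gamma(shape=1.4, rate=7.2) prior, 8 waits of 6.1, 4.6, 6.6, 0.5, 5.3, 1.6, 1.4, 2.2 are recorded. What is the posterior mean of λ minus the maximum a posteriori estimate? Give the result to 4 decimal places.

0.0282

Σ times = 28.3. Posterior: Gamma(shape = 1.4+8 = 9.4, rate = 7.2+28.3 = 35.5).
Mode = (α−1)/β = 8.4/35.5 = 0.2366.
Mean = α/β = 9.4/35.5 = 0.2648.
Difference = 0.2648 − 0.2366 = 0.0282.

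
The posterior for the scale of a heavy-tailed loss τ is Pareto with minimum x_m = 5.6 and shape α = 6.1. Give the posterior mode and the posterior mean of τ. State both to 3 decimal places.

posterior mode = 5.600, posterior mean = 6.698

The Pareto density is strictly decreasing on [x_m, ∞), so the mode is x_m = 5.600.
Mean = α·x_m/(α−1) = 6.1·5.6/5.1 = 6.698.
The posterior is right-skewed, so the mean exceeds the mode.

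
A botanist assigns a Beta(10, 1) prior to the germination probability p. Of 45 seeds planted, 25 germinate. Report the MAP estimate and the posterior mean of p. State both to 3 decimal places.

Posterior: Beta(10+25, 1+20) = Beta(35, 21).
Mode = (35−1)/(35+21−2) = 34/54 = 0.630.
Mean = 35/(35+21) = 35/56 = 0.625.

MAP: 0.630. Posterior mean: 0.625.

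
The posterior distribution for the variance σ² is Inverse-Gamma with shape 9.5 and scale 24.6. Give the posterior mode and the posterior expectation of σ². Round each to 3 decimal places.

Mode = β/(α+1) = 24.6/10.5 = 2.343.
Mean = β/(α−1) = 24.6/8.5 = 2.894.

MAP: 2.343. Posterior mean: 2.894.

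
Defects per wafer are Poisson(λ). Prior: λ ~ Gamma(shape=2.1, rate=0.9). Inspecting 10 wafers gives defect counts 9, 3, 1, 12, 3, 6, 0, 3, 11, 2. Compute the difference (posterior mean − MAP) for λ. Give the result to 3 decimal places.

Σ counts = 50. Posterior: Gamma(shape = 2.1+50 = 52.1, rate = 0.9+10 = 10.9).
Mode = (α−1)/β = 51.1/10.9 = 4.688.
Mean = α/β = 52.1/10.9 = 4.780.
Difference = 4.780 − 4.688 = 0.092.

0.092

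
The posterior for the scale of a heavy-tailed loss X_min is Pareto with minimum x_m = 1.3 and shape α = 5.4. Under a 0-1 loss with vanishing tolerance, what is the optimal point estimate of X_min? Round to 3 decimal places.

1.300

The Pareto density is strictly decreasing on [x_m, ∞), so the mode is x_m = 1.300.
Mean = α·x_m/(α−1) = 5.4·1.3/4.4 = 1.595.
This is the posterior mode — the MAP estimate.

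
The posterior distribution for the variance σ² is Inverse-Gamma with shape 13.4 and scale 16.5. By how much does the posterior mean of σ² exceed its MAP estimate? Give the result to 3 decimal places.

0.185

Mode = β/(α+1) = 16.5/14.4 = 1.146.
Mean = β/(α−1) = 16.5/12.4 = 1.331.
Difference = 1.331 − 1.146 = 0.185.
The mean is pulled above the mode by the posterior's right skew.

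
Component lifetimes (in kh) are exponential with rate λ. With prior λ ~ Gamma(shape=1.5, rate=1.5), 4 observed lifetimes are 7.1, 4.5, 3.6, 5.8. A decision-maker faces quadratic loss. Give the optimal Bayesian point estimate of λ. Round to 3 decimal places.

0.244

Σ times = 21.0. Posterior: Gamma(shape = 1.5+4 = 5.5, rate = 1.5+21.0 = 22.5).
Mode = (α−1)/β = 4.5/22.5 = 0.200.
Mean = α/β = 5.5/22.5 = 0.244.
Quadratic loss ⇒ the optimal estimator is the posterior mean.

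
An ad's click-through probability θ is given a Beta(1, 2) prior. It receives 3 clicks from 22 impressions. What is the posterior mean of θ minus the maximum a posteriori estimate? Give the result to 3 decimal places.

Posterior: Beta(1+3, 2+19) = Beta(4, 21).
Mode = (4−1)/(4+21−2) = 3/23 = 0.130.
Mean = 4/(4+21) = 4/25 = 0.160.
Difference = 0.160 − 0.130 = 0.030.
The mean is pulled above the mode by the posterior's right skew.

0.030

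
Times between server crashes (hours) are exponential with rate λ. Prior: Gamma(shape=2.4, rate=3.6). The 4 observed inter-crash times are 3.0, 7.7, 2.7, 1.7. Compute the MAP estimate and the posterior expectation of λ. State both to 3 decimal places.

Σ times = 15.1. Posterior: Gamma(shape = 2.4+4 = 6.4, rate = 3.6+15.1 = 18.7).
Mode = (α−1)/β = 5.4/18.7 = 0.289.
Mean = α/β = 6.4/18.7 = 0.342.
Mean > mode: the posterior has a right tail.

MAP = 0.289, posterior mean = 0.342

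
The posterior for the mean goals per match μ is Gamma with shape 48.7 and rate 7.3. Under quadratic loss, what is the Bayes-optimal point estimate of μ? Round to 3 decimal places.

Mode = (α−1)/β = 47.7/7.3 = 6.534.
Mean = α/β = 48.7/7.3 = 6.671.
Quadratic loss ⇒ the optimal estimator is the posterior mean.

6.671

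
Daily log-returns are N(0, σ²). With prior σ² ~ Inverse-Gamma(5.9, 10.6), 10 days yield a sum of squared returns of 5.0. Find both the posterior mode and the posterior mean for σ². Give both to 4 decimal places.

Posterior: Inverse-Gamma(shape = 5.9+10/2 = 10.9, scale = 10.6+5.0/2 = 13.1).
Mode = β/(α+1) = 13.1/11.9 = 1.1008.
Mean = β/(α−1) = 13.1/9.9 = 1.3232.
Right-skewed posterior ⇒ mode < mean.

σ²_MAP = 1.1008, E[σ²|data] = 1.3232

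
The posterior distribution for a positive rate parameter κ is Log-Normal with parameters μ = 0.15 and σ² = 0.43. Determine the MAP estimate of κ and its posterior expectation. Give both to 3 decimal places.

MAP estimate = 0.756, posterior expectation = 1.441

Mode = exp(μ − σ²) = exp(-0.28) = 0.756.
Mean = exp(μ + σ²/2) = exp(0.365) = 1.441.
Right-skewed posterior ⇒ mode < mean.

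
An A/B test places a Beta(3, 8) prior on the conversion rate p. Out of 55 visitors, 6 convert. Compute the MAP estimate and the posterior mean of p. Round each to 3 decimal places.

Posterior: Beta(3+6, 8+49) = Beta(9, 57).
Mode = (9−1)/(9+57−2) = 8/64 = 0.125.
Mean = 9/(9+57) = 9/66 = 0.136.
Mean > mode: the posterior has a right tail.

MAP = 0.125; posterior mean = 0.136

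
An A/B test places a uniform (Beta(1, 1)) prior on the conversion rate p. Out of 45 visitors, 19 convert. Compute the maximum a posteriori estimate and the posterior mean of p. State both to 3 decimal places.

Posterior: Beta(1+19, 1+26) = Beta(20, 27).
Mode = (20−1)/(20+27−2) = 19/45 = 0.422.
Mean = 20/(20+27) = 20/47 = 0.426.

MAP: 0.422. Posterior mean: 0.426.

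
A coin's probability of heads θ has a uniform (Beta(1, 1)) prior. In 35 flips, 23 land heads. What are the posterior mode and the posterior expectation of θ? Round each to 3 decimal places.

Posterior: Beta(1+23, 1+12) = Beta(24, 13).
Mode = (24−1)/(24+13−2) = 23/35 = 0.657.
With a flat prior the MAP equals the MLE, 23/35.
Mean = 24/(24+13) = 24/37 = 0.649.
The posterior is left-skewed, so the mode exceeds the mean.

MAP = 0.657; posterior mean = 0.649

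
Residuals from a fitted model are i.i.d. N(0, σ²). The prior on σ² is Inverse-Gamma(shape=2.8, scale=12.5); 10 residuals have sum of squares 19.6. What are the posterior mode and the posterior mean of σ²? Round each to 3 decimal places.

MAP = 2.534, posterior mean = 3.279

Posterior: Inverse-Gamma(shape = 2.8+10/2 = 7.8, scale = 12.5+19.6/2 = 22.3).
Mode = β/(α+1) = 22.3/8.8 = 2.534.
Mean = β/(α−1) = 22.3/6.8 = 3.279.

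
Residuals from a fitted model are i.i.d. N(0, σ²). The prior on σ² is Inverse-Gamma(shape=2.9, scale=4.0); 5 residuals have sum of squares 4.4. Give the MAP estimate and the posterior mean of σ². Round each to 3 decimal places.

Posterior: Inverse-Gamma(shape = 2.9+5/2 = 5.4, scale = 4.0+4.4/2 = 6.2).
Mode = β/(α+1) = 6.2/6.4 = 0.969.
Mean = β/(α−1) = 6.2/4.4 = 1.409.

MAP = 0.969, posterior mean = 1.409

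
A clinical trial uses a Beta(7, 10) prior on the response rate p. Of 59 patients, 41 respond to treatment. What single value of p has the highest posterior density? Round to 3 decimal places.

Posterior: Beta(7+41, 10+18) = Beta(48, 28).
Mode = (48−1)/(48+28−2) = 47/74 = 0.635.
Mean = 48/(48+28) = 48/76 = 0.632.
This is the posterior mode — the MAP estimate.

0.635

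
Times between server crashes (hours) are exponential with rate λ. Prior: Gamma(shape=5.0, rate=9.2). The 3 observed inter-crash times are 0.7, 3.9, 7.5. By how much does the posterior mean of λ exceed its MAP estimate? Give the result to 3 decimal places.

0.047

Σ times = 12.1. Posterior: Gamma(shape = 5.0+3 = 8.0, rate = 9.2+12.1 = 21.3).
Mode = (α−1)/β = 7.0/21.3 = 0.329.
Mean = α/β = 8.0/21.3 = 0.376.
Difference = 0.376 − 0.329 = 0.047.
Mean > mode: the posterior has a right tail.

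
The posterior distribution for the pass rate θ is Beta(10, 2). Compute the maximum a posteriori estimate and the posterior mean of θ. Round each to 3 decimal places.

MAP: 0.900. Posterior mean: 0.833.

Mode = (10−1)/(10+2−2) = 9/10 = 0.900.
Mean = 10/(10+2) = 10/12 = 0.833.
The mean is pulled below the mode by the posterior's left skew.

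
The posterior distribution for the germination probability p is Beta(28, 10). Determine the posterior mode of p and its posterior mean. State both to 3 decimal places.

MAP: 0.750. Posterior mean: 0.737.

Mode = (28−1)/(28+10−2) = 27/36 = 0.750.
Mean = 28/(28+10) = 28/38 = 0.737.
The posterior is left-skewed, so the mode exceeds the mean.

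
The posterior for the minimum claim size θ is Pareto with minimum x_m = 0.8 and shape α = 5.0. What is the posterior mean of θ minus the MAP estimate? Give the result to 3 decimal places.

0.200

The Pareto density is strictly decreasing on [x_m, ∞), so the mode is x_m = 0.800.
Mean = α·x_m/(α−1) = 5.0·0.8/4.0 = 1.000.
Difference = 1.000 − 0.800 = 0.200.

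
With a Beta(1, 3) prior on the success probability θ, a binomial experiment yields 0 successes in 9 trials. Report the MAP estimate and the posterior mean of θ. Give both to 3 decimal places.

θ_MAP = 0.000, E[θ|data] = 0.077

Posterior: Beta(1+0, 3+9) = Beta(1, 12).
Since α = 1 ≤ 1 and β > 1, the Beta density is monotone decreasing on [0,1]; the mode is at 0.
Mean = 1/(1+12) = 0.077.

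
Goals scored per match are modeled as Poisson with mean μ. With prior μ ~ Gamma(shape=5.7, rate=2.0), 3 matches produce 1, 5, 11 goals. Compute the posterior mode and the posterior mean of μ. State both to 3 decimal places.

μ_MAP = 4.340, E[μ|data] = 4.540

Σ counts = 17. Posterior: Gamma(shape = 5.7+17 = 22.7, rate = 2.0+3 = 5.0).
Mode = (α−1)/β = 21.7/5.0 = 4.340.
Mean = α/β = 22.7/5.0 = 4.540.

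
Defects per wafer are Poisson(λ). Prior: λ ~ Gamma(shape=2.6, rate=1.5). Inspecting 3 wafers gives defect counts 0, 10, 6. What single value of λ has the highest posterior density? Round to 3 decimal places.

Σ counts = 16. Posterior: Gamma(shape = 2.6+16 = 18.6, rate = 1.5+3 = 4.5).
Mode = (α−1)/β = 17.6/4.5 = 3.911.
Mean = α/β = 18.6/4.5 = 4.133.
This is the posterior mode — the MAP estimate.

3.911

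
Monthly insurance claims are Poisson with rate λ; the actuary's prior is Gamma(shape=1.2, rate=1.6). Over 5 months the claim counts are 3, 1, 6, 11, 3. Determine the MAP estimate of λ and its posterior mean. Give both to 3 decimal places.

Σ counts = 24. Posterior: Gamma(shape = 1.2+24 = 25.2, rate = 1.6+5 = 6.6).
Mode = (α−1)/β = 24.2/6.6 = 3.667.
Mean = α/β = 25.2/6.6 = 3.818.
The mean is pulled above the mode by the posterior's right skew.

MAP: 3.667. Posterior mean: 3.818.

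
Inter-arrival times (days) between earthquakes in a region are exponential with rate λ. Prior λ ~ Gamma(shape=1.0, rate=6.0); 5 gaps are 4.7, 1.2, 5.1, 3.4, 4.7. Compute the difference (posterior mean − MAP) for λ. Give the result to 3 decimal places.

Σ times = 19.1. Posterior: Gamma(shape = 1.0+5 = 6.0, rate = 6.0+19.1 = 25.1).
Mode = (α−1)/β = 5.0/25.1 = 0.199.
Mean = α/β = 6.0/25.1 = 0.239.
Difference = 0.239 − 0.199 = 0.040.

0.040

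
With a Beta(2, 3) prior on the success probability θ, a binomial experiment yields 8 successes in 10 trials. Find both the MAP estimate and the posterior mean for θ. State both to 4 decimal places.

θ_MAP = 0.6923, E[θ|data] = 0.6667

Posterior: Beta(2+8, 3+2) = Beta(10, 5).
Mode = (10−1)/(10+5−2) = 9/13 = 0.6923.
Mean = 10/(10+5) = 10/15 = 0.6667.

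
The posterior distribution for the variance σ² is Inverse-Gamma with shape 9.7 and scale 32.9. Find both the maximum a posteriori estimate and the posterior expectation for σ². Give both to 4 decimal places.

Mode = β/(α+1) = 32.9/10.7 = 3.0748.
Mean = β/(α−1) = 32.9/8.7 = 3.7816.

MAP: 3.0748. Posterior mean: 3.7816.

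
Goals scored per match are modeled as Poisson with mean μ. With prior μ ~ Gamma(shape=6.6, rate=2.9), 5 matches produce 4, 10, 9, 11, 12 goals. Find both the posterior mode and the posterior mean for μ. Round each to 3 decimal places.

Σ counts = 46. Posterior: Gamma(shape = 6.6+46 = 52.6, rate = 2.9+5 = 7.9).
Mode = (α−1)/β = 51.6/7.9 = 6.532.
Mean = α/β = 52.6/7.9 = 6.658.

μ_MAP = 6.532, E[μ|data] = 6.658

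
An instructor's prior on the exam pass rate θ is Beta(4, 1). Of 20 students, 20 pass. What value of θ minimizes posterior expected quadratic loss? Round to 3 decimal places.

Posterior: Beta(4+20, 1+0) = Beta(24, 1).
Since β = 1 ≤ 1 and α > 1, the Beta density is monotone increasing on [0,1]; the mode is at 1.
Mean = 24/(24+1) = 0.960.
Quadratic loss ⇒ the optimal estimator is the posterior mean.

0.960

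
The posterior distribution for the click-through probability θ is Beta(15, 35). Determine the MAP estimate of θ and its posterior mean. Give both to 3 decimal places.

Mode = (15−1)/(15+35−2) = 14/48 = 0.292.
Mean = 15/(15+35) = 15/50 = 0.300.
The mean is pulled above the mode by the posterior's right skew.

θ_MAP = 0.292, E[θ|data] = 0.300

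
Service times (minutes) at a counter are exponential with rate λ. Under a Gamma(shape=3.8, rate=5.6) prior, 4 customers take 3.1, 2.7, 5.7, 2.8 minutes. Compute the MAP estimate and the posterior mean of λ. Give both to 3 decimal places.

Σ times = 14.3. Posterior: Gamma(shape = 3.8+4 = 7.8, rate = 5.6+14.3 = 19.9).
Mode = (α−1)/β = 6.8/19.9 = 0.342.
Mean = α/β = 7.8/19.9 = 0.392.

MAP = 0.342, posterior mean = 0.392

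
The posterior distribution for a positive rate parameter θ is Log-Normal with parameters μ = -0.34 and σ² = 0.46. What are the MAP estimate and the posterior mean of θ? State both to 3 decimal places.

Mode = exp(μ − σ²) = exp(-0.80) = 0.449.
Mean = exp(μ + σ²/2) = exp(-0.110) = 0.896.

MAP = 0.449, posterior mean = 0.896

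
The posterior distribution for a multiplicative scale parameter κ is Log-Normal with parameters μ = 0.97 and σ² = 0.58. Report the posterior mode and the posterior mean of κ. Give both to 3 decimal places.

Mode = exp(μ − σ²) = exp(0.39) = 1.477.
Mean = exp(μ + σ²/2) = exp(1.260) = 3.525.

κ_MAP = 1.477, E[κ|data] = 3.525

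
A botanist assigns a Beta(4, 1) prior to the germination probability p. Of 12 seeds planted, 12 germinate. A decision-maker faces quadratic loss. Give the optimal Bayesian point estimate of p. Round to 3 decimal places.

0.941

Posterior: Beta(4+12, 1+0) = Beta(16, 1).
Since β = 1 ≤ 1 and α > 1, the Beta density is monotone increasing on [0,1]; the mode is at 1.
Mean = 16/(16+1) = 0.941.
Quadratic loss ⇒ the optimal estimator is the posterior mean.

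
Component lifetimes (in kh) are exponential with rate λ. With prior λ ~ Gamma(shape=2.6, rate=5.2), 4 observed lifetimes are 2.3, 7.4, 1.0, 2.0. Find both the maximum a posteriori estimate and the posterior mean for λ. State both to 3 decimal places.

Σ times = 12.7. Posterior: Gamma(shape = 2.6+4 = 6.6, rate = 5.2+12.7 = 17.9).
Mode = (α−1)/β = 5.6/17.9 = 0.313.
Mean = α/β = 6.6/17.9 = 0.369.

MAP: 0.313. Posterior mean: 0.369.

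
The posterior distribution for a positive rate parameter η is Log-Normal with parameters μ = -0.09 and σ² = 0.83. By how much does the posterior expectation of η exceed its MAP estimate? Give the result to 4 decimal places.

Mode = exp(μ − σ²) = exp(-0.92) = 0.3985.
Mean = exp(μ + σ²/2) = exp(0.325) = 1.3840.
Difference = 1.3840 − 0.3985 = 0.9855.
The mean is pulled above the mode by the posterior's right skew.

0.9855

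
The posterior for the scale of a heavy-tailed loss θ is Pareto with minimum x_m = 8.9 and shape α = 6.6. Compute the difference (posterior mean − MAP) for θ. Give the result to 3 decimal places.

The Pareto density is strictly decreasing on [x_m, ∞), so the mode is x_m = 8.900.
Mean = α·x_m/(α−1) = 6.6·8.9/5.6 = 10.489.
Difference = 10.489 − 8.900 = 1.589.

1.589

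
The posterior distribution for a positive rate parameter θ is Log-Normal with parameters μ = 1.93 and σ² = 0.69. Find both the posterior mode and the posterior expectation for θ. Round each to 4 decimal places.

Mode = exp(μ − σ²) = exp(1.24) = 3.4556.
Mean = exp(μ + σ²/2) = exp(2.275) = 9.7279.
Right-skewed posterior ⇒ mode < mean.

MAP: 3.4556. Posterior mean: 9.7279.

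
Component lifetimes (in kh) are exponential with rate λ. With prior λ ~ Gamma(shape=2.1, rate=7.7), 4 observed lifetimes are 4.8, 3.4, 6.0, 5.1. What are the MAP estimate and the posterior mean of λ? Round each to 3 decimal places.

MAP = 0.189, posterior mean = 0.226

Σ times = 19.3. Posterior: Gamma(shape = 2.1+4 = 6.1, rate = 7.7+19.3 = 27.0).
Mode = (α−1)/β = 5.1/27.0 = 0.189.
Mean = α/β = 6.1/27.0 = 0.226.
The mean is pulled above the mode by the posterior's right skew.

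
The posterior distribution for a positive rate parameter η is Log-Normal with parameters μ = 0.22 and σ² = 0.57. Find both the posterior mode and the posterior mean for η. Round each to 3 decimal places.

Mode = exp(μ − σ²) = exp(-0.35) = 0.705.
Mean = exp(μ + σ²/2) = exp(0.505) = 1.657.

posterior mode = 0.705, posterior mean = 1.657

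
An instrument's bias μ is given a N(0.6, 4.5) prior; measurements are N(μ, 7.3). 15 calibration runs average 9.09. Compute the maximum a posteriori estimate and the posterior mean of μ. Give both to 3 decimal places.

MAP: 8.261. Posterior mean: 8.261.

Posterior for μ is Normal. Precision-weighted mean: (1/4.5·0.6 + 15/7.3·9.09) / (1/4.5 + 15/7.3) = 8.261.
A Normal posterior is symmetric, so mode = mean.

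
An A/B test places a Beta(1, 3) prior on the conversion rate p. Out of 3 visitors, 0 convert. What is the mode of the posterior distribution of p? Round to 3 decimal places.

Posterior: Beta(1+0, 3+3) = Beta(1, 6).
Since α = 1 ≤ 1 and β > 1, the Beta density is monotone decreasing on [0,1]; the mode is at 0.
Mean = 1/(1+6) = 0.143.
This is the posterior mode — the MAP estimate.

0.000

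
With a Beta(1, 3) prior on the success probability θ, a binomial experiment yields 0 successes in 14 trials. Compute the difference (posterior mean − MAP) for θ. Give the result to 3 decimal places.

Posterior: Beta(1+0, 3+14) = Beta(1, 17).
Since α = 1 ≤ 1 and β > 1, the Beta density is monotone decreasing on [0,1]; the mode is at 0.
Mean = 1/(1+17) = 0.056.
Difference = 0.056 − 0.000 = 0.056.

0.056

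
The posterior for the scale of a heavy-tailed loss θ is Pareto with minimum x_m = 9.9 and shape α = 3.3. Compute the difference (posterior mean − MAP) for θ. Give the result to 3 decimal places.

4.304

The Pareto density is strictly decreasing on [x_m, ∞), so the mode is x_m = 9.900.
Mean = α·x_m/(α−1) = 3.3·9.9/2.3 = 14.204.
Difference = 14.204 − 9.900 = 4.304.
Mean > mode: the posterior has a right tail.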